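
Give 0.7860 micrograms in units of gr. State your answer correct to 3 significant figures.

1.21e-5 grains

1 microgram = 1.54324e-5 gr.
0.7860 × 1.54324e-5 ≈ 1.21e-5 gr.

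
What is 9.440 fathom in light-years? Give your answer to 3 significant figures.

1 fathom = 1.93304 × 10^-16 light-years.
Thus 9.440 × 1.93304 × 10^-16 ≈ 1.82 × 10^-15 ly.

1.82 × 10^-15 ly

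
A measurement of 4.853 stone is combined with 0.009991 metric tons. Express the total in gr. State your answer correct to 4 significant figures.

629800 gr

4.853 st = 475594 gr and 0.009991 t = 154185 gr.
475594 + 154185 ≈ 629800 gr.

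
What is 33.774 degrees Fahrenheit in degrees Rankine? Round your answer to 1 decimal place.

493.4 degrees Rankine

°R = °F + 459.67.
Applying the formula gives 493.4 °R.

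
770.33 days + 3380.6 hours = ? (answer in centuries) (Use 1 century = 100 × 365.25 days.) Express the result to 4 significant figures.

770.33 d = 0.0210905 century and 3380.6 h = 0.00385649 century.
0.0210905 + 0.00385649 ≈ 0.02495 century.

0.02495 century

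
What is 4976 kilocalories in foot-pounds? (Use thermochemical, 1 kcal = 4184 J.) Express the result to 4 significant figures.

1.536 × 10^7 ft·lbf

1 kilocalorie = 3085.96 ft·lbf.
So 4976 × 3085.96 ≈ 1.536 × 10^7 ft·lbf.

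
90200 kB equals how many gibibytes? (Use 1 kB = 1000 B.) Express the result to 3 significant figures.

0.0840 GiB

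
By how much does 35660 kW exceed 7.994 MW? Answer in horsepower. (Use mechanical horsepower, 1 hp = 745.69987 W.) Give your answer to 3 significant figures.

35660 kW = 47820.8 hp and 7.994 MW = 10720.1 hp.
47820.8 − 10720.1 ≈ 37100 hp.

37100 hp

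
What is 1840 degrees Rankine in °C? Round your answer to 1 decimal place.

°R = (°C + 273.15) × 9/5.
Applying the formula gives 749.1 °C.

749.1 degrees Celsius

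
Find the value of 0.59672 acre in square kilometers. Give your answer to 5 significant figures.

0.0024148 square kilometers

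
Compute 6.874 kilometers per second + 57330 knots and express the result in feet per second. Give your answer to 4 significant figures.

119300 ft/s

6.874 km/s = 22552.5 ft/s and 57330 kn = 96762.1 ft/s.
22552.5 + 96762.1 ≈ 119300 ft/s.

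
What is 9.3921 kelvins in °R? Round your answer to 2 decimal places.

°R = K × 9/5.
Applying the formula gives 16.91 °R.

16.91 °R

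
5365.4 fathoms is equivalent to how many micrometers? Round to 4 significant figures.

9.812 × 10^9 μm

1 fathom = 1.82880 × 10^6 micrometers.
5365.4 × 1.82880 × 10^6 ≈ 9.812 × 10^9 μm.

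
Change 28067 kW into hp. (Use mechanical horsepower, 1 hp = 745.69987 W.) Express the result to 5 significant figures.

37638 hp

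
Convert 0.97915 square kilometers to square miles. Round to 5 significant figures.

0.37805 square miles

1 km² = 0.386102 square miles.
Then 0.97915 × 0.386102 ≈ 0.37805 mi².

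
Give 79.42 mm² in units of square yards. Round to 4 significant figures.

9.499 × 10^-5 yd²

1 mm² = 1.19599 × 10^-6 square yards.
Thus 79.42 × 1.19599 × 10^-6 ≈ 9.499 × 10^-5 yd².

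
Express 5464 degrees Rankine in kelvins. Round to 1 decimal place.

3035.6 kelvins

°R = K × 9/5.
Applying the formula gives 3035.6 K.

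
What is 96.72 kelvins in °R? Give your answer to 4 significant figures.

174.1 degrees Rankine

°R = K × 9/5.
Applying the formula gives 174.1 °R.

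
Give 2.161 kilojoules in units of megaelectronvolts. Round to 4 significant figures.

1 kJ = 6.24151e+15 MeV.
Thus 2.161 × 6.24151e+15 ≈ 1.349e+16 MeV.

1.349e+16 MeV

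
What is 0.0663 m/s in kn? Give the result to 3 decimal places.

1 m/s = 1.94384 knots.
Thus 0.0663 × 1.94384 ≈ 0.129 kn.

0.129 knots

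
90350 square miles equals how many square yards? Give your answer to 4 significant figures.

1 mi² = 3.09760 × 10^6 yd².
Thus 90350 × 3.09760 × 10^6 ≈ 2.799 × 10^11 yd².

2.799 × 10^11 square yards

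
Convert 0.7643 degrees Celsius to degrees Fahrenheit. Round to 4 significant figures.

33.38 °F

°F = °C × 9/5 + 32.
Applying the formula gives 33.38 °F.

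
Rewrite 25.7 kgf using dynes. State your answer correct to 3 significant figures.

2.52 × 10^7 dyn

1 kgf = 980665 dynes.
Then 25.7 × 980665 ≈ 2.52 × 10^7 dyn.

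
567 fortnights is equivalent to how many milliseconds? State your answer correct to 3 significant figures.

6.86 × 10^11 milliseconds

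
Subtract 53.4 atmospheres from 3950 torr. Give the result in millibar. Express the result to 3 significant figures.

-48800 mbar

3950 torr = 5266.234 mbar and 53.4 atm = 54107.55 mbar.
5266.234 − 54107.55 ≈ -48800 mbar.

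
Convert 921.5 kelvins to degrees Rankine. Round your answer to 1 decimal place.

°R = K × 9/5.
Applying the formula gives 1658.7 °R.

1658.7 °R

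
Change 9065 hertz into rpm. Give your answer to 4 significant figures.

543900 revolutions per minute

1 Hz = 60.0000 rpm.
Then 9065 × 60.0000 ≈ 543900 rpm.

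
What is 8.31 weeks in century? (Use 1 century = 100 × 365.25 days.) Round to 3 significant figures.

1 week = 0.000191650 century.
Then 8.31 × 0.000191650 ≈ 0.00159 century.

0.00159 century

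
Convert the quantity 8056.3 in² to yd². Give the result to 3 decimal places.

6.216 yd²

1 in² = 0.000771605 square yards.
Then 8056.3 × 0.000771605 ≈ 6.216 yd².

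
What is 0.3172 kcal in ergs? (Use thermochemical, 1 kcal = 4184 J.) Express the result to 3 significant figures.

1.33 × 10^10 ergs

1 kcal = 4.18400 × 10^10 erg.
Then 0.3172 × 4.18400 × 10^10 ≈ 1.33 × 10^10 erg.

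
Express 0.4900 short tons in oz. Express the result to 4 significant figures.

15680 oz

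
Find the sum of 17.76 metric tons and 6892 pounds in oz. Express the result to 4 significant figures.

17.76 t = 626466 oz and 6892 lb = 110272 oz.
626466 + 110272 ≈ 736700 oz.

736700 oz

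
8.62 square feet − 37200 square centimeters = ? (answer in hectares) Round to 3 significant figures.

8.62 ft² = 8.00824e-5 ha and 37200 cm² = 0.000372000 ha.
8.00824e-5 − 0.000372000 ≈ -0.000292 ha.

-0.000292 ha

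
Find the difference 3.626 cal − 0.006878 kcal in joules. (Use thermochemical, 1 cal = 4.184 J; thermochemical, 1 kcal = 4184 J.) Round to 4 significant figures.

-13.61 J

3.626 cal = 15.1712 J and 0.006878 kcal = 28.7776 J.
15.1712 − 28.7776 ≈ -13.61 J.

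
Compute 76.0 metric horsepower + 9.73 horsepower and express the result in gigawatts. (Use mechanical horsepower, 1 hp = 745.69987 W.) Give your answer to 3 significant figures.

6.32e-5 gigawatts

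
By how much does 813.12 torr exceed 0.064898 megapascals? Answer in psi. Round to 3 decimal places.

6.310 psi

813.12 torr = 15.7231 psi and 0.064898 MPa = 9.41266 psi.
15.7231 − 9.41266 ≈ 6.310 psi.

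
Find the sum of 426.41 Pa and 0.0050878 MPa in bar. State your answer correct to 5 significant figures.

0.055142 bar

426.41 Pa = 0.00426410 bar and 0.0050878 MPa = 0.0508780 bar.
0.00426410 + 0.0508780 ≈ 0.055142 bar.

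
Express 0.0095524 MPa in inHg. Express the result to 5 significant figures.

2.8208 inches of mercury

1 MPa = 295.300 inHg.
Then 0.0095524 × 295.300 ≈ 2.8208 inHg.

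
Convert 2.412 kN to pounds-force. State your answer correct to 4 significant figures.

1 kilonewton = 224.809 lbf.
So 2.412 × 224.809 ≈ 542.2 lbf.

542.2 pounds-force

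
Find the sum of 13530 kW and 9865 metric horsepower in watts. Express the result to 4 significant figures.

13530 kW = 1.35300 × 10^7 W and 9865 PS = 7.25570 × 10^6 W.
1.35300 × 10^7 + 7.25570 × 10^6 ≈ 2.079 × 10^7 W.

2.079 × 10^7 watts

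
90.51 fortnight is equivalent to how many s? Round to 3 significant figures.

1 fortnight = 1.20960e+6 seconds.
90.51 × 1.20960e+6 ≈ 1.09e+8 s.

1.09e+8 seconds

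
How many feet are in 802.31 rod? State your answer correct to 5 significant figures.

13238 feet

1 rod = 16.5000 ft.
Then 802.31 × 16.5000 ≈ 13238 ft.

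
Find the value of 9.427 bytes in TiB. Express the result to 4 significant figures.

1 byte = 9.09495e-13 TiB.
So 9.427 × 9.09495e-13 ≈ 8.574e-12 TiB.

8.574e-12 tebibytes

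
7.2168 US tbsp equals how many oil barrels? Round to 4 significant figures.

0.0006712 oil barrels

1 US tbsp = 9.30060e-5 oil barrels.
So 7.2168 × 9.30060e-5 ≈ 0.0006712 bbl.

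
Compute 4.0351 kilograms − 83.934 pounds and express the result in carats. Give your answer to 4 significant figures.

-170200 ct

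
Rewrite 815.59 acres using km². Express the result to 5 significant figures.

3.3006 km²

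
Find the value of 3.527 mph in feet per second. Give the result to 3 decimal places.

1 mile per hour = 1.46667 feet per second.
Then 3.527 × 1.46667 ≈ 5.173 ft/s.

5.173 ft/s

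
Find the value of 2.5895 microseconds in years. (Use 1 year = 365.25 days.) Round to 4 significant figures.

1 microsecond = 3.16881 × 10^-14 yr.
Thus 2.5895 × 3.16881 × 10^-14 ≈ 8.206 × 10^-14 yr.

8.206 × 10^-14 yr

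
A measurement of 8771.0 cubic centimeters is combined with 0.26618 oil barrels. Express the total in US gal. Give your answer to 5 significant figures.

8771.0 cm³ = 2.31705 US gal and 0.26618 bbl = 11.1796 US gal.
2.31705 + 11.1796 ≈ 13.497 US gal.

13.497 US gal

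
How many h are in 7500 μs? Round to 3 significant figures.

2.08e-6 h

1 μs = 2.77778e-10 h.
Then 7500 × 2.77778e-10 ≈ 2.08e-6 h.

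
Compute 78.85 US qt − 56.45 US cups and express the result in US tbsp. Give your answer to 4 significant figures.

4143 US tbsp

78.85 US qt = 5046.40 US tbsp and 56.45 US cup = 903.200 US tbsp.
5046.40 − 903.200 ≈ 4143 US tbsp.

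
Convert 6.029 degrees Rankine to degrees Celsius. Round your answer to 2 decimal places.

-269.80 degrees Celsius

°R = (°C + 273.15) × 9/5.
Applying the formula gives -269.80 °C.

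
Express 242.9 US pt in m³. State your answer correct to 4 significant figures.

1 US pt = 0.000473176 m³.
Thus 242.9 × 0.000473176 ≈ 0.1149 m³.

0.1149 m³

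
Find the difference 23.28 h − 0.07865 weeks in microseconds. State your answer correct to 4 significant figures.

23.28 h = 8.38080e+10 μs and 0.07865 wk = 4.75675e+10 μs.
8.38080e+10 − 4.75675e+10 ≈ 3.624e+10 μs.

3.624e+10 microseconds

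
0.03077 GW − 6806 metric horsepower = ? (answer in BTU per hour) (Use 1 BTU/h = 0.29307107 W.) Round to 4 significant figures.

0.03077 GW = 1.04992 × 10^8 BTU/h and 6806 PS = 1.70805 × 10^7 BTU/h.
1.04992 × 10^8 − 1.70805 × 10^7 ≈ 8.791 × 10^7 BTU/h.

8.791 × 10^7 BTU/h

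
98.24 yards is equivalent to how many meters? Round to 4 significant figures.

89.83 meters

1 yd = 0.914400 m.
Thus 98.24 × 0.914400 ≈ 89.83 m.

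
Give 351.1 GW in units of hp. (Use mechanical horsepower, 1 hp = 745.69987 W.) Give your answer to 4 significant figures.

1 GW = 1.34102e+6 horsepower.
So 351.1 × 1.34102e+6 ≈ 4.708e+8 hp.

4.708e+8 hp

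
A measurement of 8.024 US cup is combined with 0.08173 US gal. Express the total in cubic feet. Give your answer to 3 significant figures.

0.0780 ft³

8.024 US cup = 0.0670408 ft³ and 0.08173 US gal = 0.0109257 ft³.
0.0670408 + 0.0109257 ≈ 0.0780 ft³.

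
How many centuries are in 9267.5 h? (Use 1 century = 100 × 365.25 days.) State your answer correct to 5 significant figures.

1 hour = 1.14077e-6 century.
Thus 9267.5 × 1.14077e-6 ≈ 0.010572 century.

0.010572 century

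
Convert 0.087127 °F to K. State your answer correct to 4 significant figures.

255.4 kelvins

K = (°F + 459.67) × 5/9.
Applying the formula gives 255.4 K.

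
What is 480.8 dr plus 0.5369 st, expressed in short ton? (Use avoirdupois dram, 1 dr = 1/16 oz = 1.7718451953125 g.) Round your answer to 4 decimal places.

0.0047 short ton

480.8 dr = 0.0009390625 short ton and 0.5369 st = 0.003758300 short ton.
0.0009390625 + 0.003758300 ≈ 0.0047 short ton.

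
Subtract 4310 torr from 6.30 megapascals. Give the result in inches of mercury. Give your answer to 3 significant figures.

6.30 MPa = 1860.39 inHg and 4310 torr = 169.685 inHg.
1860.39 − 169.685 ≈ 1690 inHg.

1690 inches of mercury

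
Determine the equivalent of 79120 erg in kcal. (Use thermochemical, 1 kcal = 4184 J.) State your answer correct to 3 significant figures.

1.89 × 10^-6 kcal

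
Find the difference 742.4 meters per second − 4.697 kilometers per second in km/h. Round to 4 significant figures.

742.4 m/s = 2672.64 km/h and 4.697 km/s = 16909.2 km/h.
2672.64 − 16909.2 ≈ -14240 km/h.

-14240 km/h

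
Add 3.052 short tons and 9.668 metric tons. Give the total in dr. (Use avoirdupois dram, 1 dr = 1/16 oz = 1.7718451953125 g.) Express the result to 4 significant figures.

3.052 short ton = 1.56262 × 10^6 dr and 9.668 t = 5.45646 × 10^6 dr.
1.56262 × 10^6 + 5.45646 × 10^6 ≈ 7.019 × 10^6 dr.

7.019 × 10^6 dr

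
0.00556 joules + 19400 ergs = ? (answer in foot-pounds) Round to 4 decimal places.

0.00556 J = 0.00410085 ft·lbf and 19400 erg = 0.00143087 ft·lbf.
0.00410085 + 0.00143087 ≈ 0.0055 ft·lbf.

0.0055 foot-pounds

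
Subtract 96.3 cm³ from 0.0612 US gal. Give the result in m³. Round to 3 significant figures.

0.0612 US gal = 0.000231667 m³ and 96.3 cm³ = 9.63000 × 10^-5 m³.
0.000231667 − 9.63000 × 10^-5 ≈ 0.000135 m³.

0.000135 m³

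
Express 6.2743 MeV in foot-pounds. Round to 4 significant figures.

7.414e-13 foot-pounds

1 MeV = 1.18170e-13 foot-pounds.
Thus 6.2743 × 1.18170e-13 ≈ 7.414e-13 ft·lbf.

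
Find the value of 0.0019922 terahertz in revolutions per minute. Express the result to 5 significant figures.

1 THz = 6.00000e+13 revolutions per minute.
Then 0.0019922 × 6.00000e+13 ≈ 1.1953e+11 rpm.

1.1953e+11 revolutions per minute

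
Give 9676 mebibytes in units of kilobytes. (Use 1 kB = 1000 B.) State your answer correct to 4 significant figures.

1 mebibyte = 1048.58 kB.
9676 × 1048.58 ≈ 1.015 × 10^7 kB.

1.015 × 10^7 kilobytes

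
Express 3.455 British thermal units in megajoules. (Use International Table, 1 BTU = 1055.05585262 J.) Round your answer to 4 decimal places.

0.0036 megajoules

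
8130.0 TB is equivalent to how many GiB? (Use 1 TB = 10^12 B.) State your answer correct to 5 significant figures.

7.5717 × 10^6 GiB

1 terabyte = 931.323 gibibytes.
Then 8130.0 × 931.323 ≈ 7.5717 × 10^6 GiB.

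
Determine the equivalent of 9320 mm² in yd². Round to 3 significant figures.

1 mm² = 1.19599 × 10^-6 square yards.
9320 × 1.19599 × 10^-6 ≈ 0.0111 yd².

0.0111 yd²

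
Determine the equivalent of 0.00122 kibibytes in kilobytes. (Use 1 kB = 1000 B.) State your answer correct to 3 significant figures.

0.00125 kilobytes

1 KiB = 1.02400 kB.
Thus 0.00122 × 1.02400 ≈ 0.00125 kB.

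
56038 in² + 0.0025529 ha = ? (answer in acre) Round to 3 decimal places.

0.015 acres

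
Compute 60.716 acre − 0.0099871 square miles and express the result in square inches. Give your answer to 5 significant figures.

60.716 acre = 3.80850e+8 in² and 0.0099871 mi² = 4.00931e+7 in².
3.80850e+8 − 4.00931e+7 ≈ 3.4076e+8 in².

3.4076e+8 in²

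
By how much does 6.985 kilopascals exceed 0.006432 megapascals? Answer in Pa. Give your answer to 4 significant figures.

6.985 kPa = 6985.00 Pa and 0.006432 MPa = 6432.00 Pa.
6985.00 − 6432.00 ≈ 553.0 Pa.

553.0 pascals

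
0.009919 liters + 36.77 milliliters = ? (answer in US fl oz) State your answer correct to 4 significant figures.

0.009919 L = 0.335401 US fl oz and 36.77 mL = 1.24334 US fl oz.
0.335401 + 1.24334 ≈ 1.579 US fl oz.

1.579 US fl oz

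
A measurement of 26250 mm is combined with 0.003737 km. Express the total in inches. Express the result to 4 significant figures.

1181 inches

26250 mm = 1033.46 in and 0.003737 km = 147.126 in.
1033.46 + 147.126 ≈ 1181 in.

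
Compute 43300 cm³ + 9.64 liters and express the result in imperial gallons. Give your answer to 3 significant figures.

11.6 imp gal

43300 cm³ = 9.52467 imp gal and 9.64 L = 2.12050 imp gal.
9.52467 + 2.12050 ≈ 11.6 imp gal.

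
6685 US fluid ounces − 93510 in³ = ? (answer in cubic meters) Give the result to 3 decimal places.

-1.335 m³

6685 US fl oz = 0.197699 m³ and 93510 in³ = 1.53235 m³.
0.197699 − 1.53235 ≈ -1.335 m³.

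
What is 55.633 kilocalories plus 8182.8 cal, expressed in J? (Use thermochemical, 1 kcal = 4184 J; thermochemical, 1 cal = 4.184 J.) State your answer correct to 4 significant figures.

55.633 kcal = 232768 J and 8182.8 cal = 34236.8 J.
232768 + 34236.8 ≈ 267000 J.

267000 J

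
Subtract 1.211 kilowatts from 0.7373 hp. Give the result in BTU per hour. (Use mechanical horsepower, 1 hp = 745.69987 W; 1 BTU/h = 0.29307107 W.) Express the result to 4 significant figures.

0.7373 hp = 1876.01 BTU/h and 1.211 kW = 4132.10 BTU/h.
1876.01 − 4132.10 ≈ -2256 BTU/h.

-2256 BTU/h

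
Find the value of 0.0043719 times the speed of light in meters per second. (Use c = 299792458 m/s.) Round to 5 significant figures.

1 speed of light = 2.99792 × 10^8 meters per second.
0.0043719 × 2.99792 × 10^8 ≈ 1.3107 × 10^6 m/s.

1.3107 × 10^6 meters per second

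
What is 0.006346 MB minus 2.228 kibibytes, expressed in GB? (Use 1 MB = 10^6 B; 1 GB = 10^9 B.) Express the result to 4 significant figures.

0.006346 MB = 6.34600 × 10^-6 GB and 2.228 KiB = 2.28147 × 10^-6 GB.
6.34600 × 10^-6 − 2.28147 × 10^-6 ≈ 4.065 × 10^-6 GB.

4.065 × 10^-6 gigabytes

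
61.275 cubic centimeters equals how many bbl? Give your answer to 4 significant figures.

1 cubic centimeter = 6.28981e-6 bbl.
61.275 × 6.28981e-6 ≈ 0.0003854 bbl.

0.0003854 oil barrels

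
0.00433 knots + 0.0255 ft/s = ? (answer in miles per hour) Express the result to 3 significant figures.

0.00433 kn = 0.00498288 mph and 0.0255 ft/s = 0.0173864 mph.
0.00498288 + 0.0173864 ≈ 0.0224 mph.

0.0224 miles per hour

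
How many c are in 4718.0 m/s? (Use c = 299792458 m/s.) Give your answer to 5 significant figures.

1.5738 × 10^-5 c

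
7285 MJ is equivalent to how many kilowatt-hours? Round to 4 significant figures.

2024 kWh

1 MJ = 0.277778 kilowatt-hours.
So 7285 × 0.277778 ≈ 2024 kWh.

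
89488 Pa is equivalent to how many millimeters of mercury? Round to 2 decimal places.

1 pascal = 0.00750062 mmHg.
So 89488 × 0.00750062 ≈ 671.22 mmHg.

671.22 millimeters of mercury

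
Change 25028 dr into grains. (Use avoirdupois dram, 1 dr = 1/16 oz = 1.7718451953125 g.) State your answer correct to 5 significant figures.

684360 gr

1 dram = 27.34375 grains.
Thus 25028 × 27.34375 ≈ 684360 gr.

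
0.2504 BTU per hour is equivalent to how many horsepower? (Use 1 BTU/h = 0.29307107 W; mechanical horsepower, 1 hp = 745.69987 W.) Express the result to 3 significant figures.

9.84e-5 hp

1 BTU per hour = 0.000393015 horsepower.
0.2504 × 0.000393015 ≈ 9.84e-5 hp.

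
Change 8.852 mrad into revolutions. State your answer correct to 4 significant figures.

1 mrad = 0.000159155 rev.
Then 8.852 × 0.000159155 ≈ 0.001409 rev.

0.001409 rev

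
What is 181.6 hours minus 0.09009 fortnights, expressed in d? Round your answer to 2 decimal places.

6.31 d

181.6 h = 7.56667 d and 0.09009 fortnight = 1.26126 d.
7.56667 − 1.26126 ≈ 6.31 d.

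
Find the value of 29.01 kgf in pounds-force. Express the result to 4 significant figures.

1 kilogram-force = 2.20462 lbf.
Thus 29.01 × 2.20462 ≈ 63.96 lbf.

63.96 pounds-force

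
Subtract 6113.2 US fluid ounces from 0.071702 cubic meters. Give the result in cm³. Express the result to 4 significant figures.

0.071702 m³ = 71702.0 cm³ and 6113.2 US fl oz = 180789 cm³.
71702.0 − 180789 ≈ -109100 cm³.

-109100 cubic centimeters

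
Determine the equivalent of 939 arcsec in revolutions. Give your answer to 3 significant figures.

0.000725 rev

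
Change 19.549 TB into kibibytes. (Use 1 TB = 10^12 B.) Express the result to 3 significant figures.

1 TB = 9.765625e+8 KiB.
So 19.549 × 9.765625e+8 ≈ 1.91e+10 KiB.

1.91e+10 KiB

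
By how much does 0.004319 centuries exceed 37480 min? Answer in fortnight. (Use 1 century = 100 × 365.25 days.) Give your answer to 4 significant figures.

9.409 fortnights

0.004319 century = 11.2680 fortnight and 37480 min = 1.85913 fortnight.
11.2680 − 1.85913 ≈ 9.409 fortnight.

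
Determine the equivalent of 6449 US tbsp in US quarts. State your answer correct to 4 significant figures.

100.8 US quarts

1 US tablespoon = 0.0156250 US qt.
So 6449 × 0.0156250 ≈ 100.8 US qt.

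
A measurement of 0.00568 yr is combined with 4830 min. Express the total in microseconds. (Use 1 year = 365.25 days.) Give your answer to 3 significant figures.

4.69 × 10^11 microseconds

0.00568 yr = 1.79247 × 10^11 μs and 4830 min = 2.89800 × 10^11 μs.
1.79247 × 10^11 + 2.89800 × 10^11 ≈ 4.69 × 10^11 μs.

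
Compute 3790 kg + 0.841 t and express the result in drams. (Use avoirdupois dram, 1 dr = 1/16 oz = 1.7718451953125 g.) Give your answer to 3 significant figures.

3790 kg = 2.13901e+6 dr and 0.841 t = 474646 dr.
2.13901e+6 + 474646 ≈ 2.61e+6 dr.

2.61e+6 dr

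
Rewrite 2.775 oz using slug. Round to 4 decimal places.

0.0054 slug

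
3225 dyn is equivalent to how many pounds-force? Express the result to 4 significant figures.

0.007250 lbf

1 dyn = 2.24809e-6 pounds-force.
So 3225 × 2.24809e-6 ≈ 0.007250 lbf.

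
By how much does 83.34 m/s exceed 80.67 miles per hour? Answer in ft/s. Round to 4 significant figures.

155.1 ft/s

83.34 m/s = 273.425 ft/s and 80.67 mph = 118.316 ft/s.
273.425 − 118.316 ≈ 155.1 ft/s.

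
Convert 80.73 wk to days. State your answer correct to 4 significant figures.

565.1 d

1 wk = 7.00000 d.
Thus 80.73 × 7.00000 ≈ 565.1 d.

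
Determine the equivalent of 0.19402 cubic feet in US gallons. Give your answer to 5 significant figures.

1 ft³ = 7.48052 US gallons.
Thus 0.19402 × 7.48052 ≈ 1.4514 US gal.

1.4514 US gal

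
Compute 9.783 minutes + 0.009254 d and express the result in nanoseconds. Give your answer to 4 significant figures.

1.387e+12 ns

9.783 min = 5.86980e+11 ns and 0.009254 d = 7.99546e+11 ns.
5.86980e+11 + 7.99546e+11 ≈ 1.387e+12 ns.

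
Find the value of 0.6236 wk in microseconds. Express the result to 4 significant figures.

3.772 × 10^11 μs

1 wk = 6.04800 × 10^11 μs.
So 0.6236 × 6.04800 × 10^11 ≈ 3.772 × 10^11 μs.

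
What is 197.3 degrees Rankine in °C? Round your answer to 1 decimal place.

-163.5 °C

°R = (°C + 273.15) × 9/5.
Applying the formula gives -163.5 °C.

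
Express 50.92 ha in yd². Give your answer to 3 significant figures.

609000 yd²

1 ha = 11959.9 square yards.
So 50.92 × 11959.9 ≈ 609000 yd².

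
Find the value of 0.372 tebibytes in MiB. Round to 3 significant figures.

1 tebibyte = 1.04858 × 10^6 MiB.
Then 0.372 × 1.04858 × 10^6 ≈ 390000 MiB.

390000 MiB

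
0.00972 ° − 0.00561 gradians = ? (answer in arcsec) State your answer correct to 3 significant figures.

0.00972 ° = 34.9920 arcsec and 0.00561 grad = 18.1764 arcsec.
34.9920 − 18.1764 ≈ 16.8 arcsec.

16.8 arcsec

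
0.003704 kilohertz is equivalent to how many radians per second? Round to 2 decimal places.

23.27 rad/s

1 kilohertz = 6283.19 radians per second.
So 0.003704 × 6283.19 ≈ 23.27 rad/s.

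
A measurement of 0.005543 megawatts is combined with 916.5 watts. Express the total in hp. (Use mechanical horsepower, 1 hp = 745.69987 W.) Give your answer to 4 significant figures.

8.662 hp

0.005543 MW = 7.43329 hp and 916.5 W = 1.22905 hp.
7.43329 + 1.22905 ≈ 8.662 hp.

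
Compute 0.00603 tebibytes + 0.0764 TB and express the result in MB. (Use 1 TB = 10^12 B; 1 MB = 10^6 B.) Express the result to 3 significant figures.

83000 MB

0.00603 TiB = 6630.06 MB and 0.0764 TB = 76400.0 MB.
6630.06 + 76400.0 ≈ 83000 MB.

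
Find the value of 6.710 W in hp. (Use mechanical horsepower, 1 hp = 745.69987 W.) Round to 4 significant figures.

1 W = 0.00134102 hp.
Thus 6.710 × 0.00134102 ≈ 0.008998 hp.

0.008998 hp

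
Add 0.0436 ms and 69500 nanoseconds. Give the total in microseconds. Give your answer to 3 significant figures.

113 μs

0.0436 ms = 43.6000 μs and 69500 ns = 69.5000 μs.
43.6000 + 69.5000 ≈ 113 μs.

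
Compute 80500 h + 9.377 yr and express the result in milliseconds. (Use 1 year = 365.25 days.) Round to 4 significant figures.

5.857e+11 milliseconds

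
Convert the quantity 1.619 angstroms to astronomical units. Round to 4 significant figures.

1 angstrom = 6.68459e-22 astronomical units.
So 1.619 × 6.68459e-22 ≈ 1.082e-21 au.

1.082e-21 au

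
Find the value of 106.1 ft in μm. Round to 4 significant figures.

3.234 × 10^7 μm

1 foot = 304800 μm.
So 106.1 × 304800 ≈ 3.234 × 10^7 μm.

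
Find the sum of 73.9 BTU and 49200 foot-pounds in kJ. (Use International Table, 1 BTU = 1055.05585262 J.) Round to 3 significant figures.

145 kilojoules

73.9 BTU = 77.9686 kJ and 49200 ft·lbf = 66.7062 kJ.
77.9686 + 66.7062 ≈ 145 kJ.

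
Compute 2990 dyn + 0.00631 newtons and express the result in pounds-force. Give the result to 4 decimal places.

0.0081 pounds-force

2990 dyn = 0.00672179 lbf and 0.00631 N = 0.00141854 lbf.
0.00672179 + 0.00141854 ≈ 0.0081 lbf.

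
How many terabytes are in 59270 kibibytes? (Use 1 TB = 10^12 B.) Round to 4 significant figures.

6.069e-5 terabytes

1 KiB = 1.02400e-9 terabytes.
Then 59270 × 1.02400e-9 ≈ 6.069e-5 TB.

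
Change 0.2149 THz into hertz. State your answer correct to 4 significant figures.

1 terahertz = 1.00000 × 10^12 Hz.
So 0.2149 × 1.00000 × 10^12 ≈ 2.149 × 10^11 Hz.

2.149 × 10^11 Hz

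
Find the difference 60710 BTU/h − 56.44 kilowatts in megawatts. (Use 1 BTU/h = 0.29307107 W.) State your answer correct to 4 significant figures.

-0.03865 megawatts

60710 BTU/h = 0.0177923 MW and 56.44 kW = 0.0564400 MW.
0.0177923 − 0.0564400 ≈ -0.03865 MW.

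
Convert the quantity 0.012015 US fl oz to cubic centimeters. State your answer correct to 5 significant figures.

0.35533 cm³

1 US fl oz = 29.5735 cm³.
So 0.012015 × 29.5735 ≈ 0.35533 cm³.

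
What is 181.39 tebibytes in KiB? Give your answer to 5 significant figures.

1 tebibyte = 1.07374 × 10^9 KiB.
Thus 181.39 × 1.07374 × 10^9 ≈ 1.9477 × 10^11 KiB.

1.9477 × 10^11 KiB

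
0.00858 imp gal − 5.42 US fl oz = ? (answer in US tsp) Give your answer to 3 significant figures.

0.00858 imp gal = 7.91359 US tsp and 5.42 US fl oz = 32.5200 US tsp.
7.91359 − 32.5200 ≈ -24.6 US tsp.

-24.6 US teaspoons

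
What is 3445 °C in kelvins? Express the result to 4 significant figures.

K = °C + 273.15.
Applying the formula gives 3718 K.

3718 K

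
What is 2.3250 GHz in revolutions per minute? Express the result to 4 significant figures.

1.395 × 10^11 rpm

1 gigahertz = 6.00000 × 10^10 rpm.
So 2.3250 × 6.00000 × 10^10 ≈ 1.395 × 10^11 rpm.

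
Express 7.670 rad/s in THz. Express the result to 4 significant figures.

1.221 × 10^-12 terahertz

1 radian per second = 1.59155 × 10^-13 terahertz.
Then 7.670 × 1.59155 × 10^-13 ≈ 1.221 × 10^-12 THz.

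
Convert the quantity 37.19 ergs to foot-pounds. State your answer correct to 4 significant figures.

1 erg = 7.37562e-8 ft·lbf.
37.19 × 7.37562e-8 ≈ 2.743e-6 ft·lbf.

2.743e-6 foot-pounds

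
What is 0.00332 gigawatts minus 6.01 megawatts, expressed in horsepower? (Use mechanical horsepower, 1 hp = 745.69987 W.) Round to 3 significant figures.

-3610 horsepower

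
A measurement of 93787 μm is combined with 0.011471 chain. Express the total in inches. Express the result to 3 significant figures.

93787 μm = 3.69240 in and 0.011471 chain = 9.08503 in.
3.69240 + 9.08503 ≈ 12.8 in.

12.8 inches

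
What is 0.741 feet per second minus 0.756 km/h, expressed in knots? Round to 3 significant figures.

0.0308 kn

0.741 ft/s = 0.439030 kn and 0.756 km/h = 0.408207 kn.
0.439030 − 0.408207 ≈ 0.0308 kn.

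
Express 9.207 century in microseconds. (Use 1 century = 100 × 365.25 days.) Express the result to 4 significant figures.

1 century = 3.15576 × 10^15 microseconds.
Then 9.207 × 3.15576 × 10^15 ≈ 2.906 × 10^16 μs.

2.906 × 10^16 μs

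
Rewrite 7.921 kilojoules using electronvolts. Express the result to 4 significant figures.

1 kilojoule = 6.24151e+21 eV.
Thus 7.921 × 6.24151e+21 ≈ 4.944e+22 eV.

4.944e+22 electronvolts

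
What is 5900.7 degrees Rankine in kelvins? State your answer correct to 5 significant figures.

°R = K × 9/5.
Applying the formula gives 3278.2 K.

3278.2 K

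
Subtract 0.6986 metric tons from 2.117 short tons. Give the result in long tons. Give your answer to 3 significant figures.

2.117 short ton = 1.89018 long ton and 0.6986 t = 0.687567 long ton.
1.89018 − 0.687567 ≈ 1.20 long ton.

1.20 long ton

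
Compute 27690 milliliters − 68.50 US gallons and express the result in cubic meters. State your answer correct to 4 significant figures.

27690 mL = 0.0276900 m³ and 68.50 US gal = 0.259301 m³.
0.0276900 − 0.259301 ≈ -0.2316 m³.

-0.2316 cubic meters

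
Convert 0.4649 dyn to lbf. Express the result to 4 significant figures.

1.045e-6 pounds-force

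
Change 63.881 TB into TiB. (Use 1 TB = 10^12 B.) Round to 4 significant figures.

1 terabyte = 0.909495 TiB.
63.881 × 0.909495 ≈ 58.10 TiB.

58.10 tebibytes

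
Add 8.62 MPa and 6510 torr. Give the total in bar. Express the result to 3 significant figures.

94.9 bar

8.62 MPa = 86.2000 bar and 6510 torr = 8.67929 bar.
86.2000 + 8.67929 ≈ 94.9 bar.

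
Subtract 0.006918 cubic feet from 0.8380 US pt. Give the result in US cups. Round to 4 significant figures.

0.8380 US pt = 1.67600 US cup and 0.006918 ft³ = 0.828004 US cup.
1.67600 − 0.828004 ≈ 0.8480 US cup.

0.8480 US cup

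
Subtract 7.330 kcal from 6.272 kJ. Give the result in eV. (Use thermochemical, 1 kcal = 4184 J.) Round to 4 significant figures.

-1.523e+23 electronvolts

6.272 kJ = 3.91467e+22 eV and 7.330 kcal = 1.91419e+23 eV.
3.91467e+22 − 1.91419e+23 ≈ -1.523e+23 eV.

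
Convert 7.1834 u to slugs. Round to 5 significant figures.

8.1735e-28 slugs

1 atomic mass unit = 1.13783e-28 slugs.
Then 7.1834 × 1.13783e-28 ≈ 8.1735e-28 slug.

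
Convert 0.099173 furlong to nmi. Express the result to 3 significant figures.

1 furlong = 0.108622 nautical miles.
So 0.099173 × 0.108622 ≈ 0.0108 nmi.

0.0108 nautical miles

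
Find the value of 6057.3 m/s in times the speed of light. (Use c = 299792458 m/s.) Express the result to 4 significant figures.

2.020e-5 times the speed of light

1 m/s = 3.33564e-9 c.
Then 6057.3 × 3.33564e-9 ≈ 2.020e-5 c.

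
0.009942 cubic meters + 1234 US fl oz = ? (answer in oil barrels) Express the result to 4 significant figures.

0.2921 oil barrels

0.009942 m³ = 0.0625333 bbl and 1234 US fl oz = 0.229539 bbl.
0.0625333 + 0.229539 ≈ 0.2921 bbl.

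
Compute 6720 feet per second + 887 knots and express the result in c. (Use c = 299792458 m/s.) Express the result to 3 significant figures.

8.35 × 10^-6 c

6720 ft/s = 6.83225 × 10^-6 c and 887 kn = 1.52209 × 10^-6 c.
6.83225 × 10^-6 + 1.52209 × 10^-6 ≈ 8.35 × 10^-6 c.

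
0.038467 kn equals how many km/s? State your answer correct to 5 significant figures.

1 knot = 0.000514444 km/s.
Thus 0.038467 × 0.000514444 ≈ 1.9789 × 10^-5 km/s.

1.9789 × 10^-5 kilometers per second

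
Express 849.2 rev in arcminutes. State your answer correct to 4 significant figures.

1.834 × 10^7 arcminutes

1 revolution = 21600.0 arcminutes.
Then 849.2 × 21600.0 ≈ 1.834 × 10^7 arcmin.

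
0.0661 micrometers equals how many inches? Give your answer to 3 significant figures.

2.60e-6 in

1 μm = 3.93701e-5 in.
0.0661 × 3.93701e-5 ≈ 2.60e-6 in.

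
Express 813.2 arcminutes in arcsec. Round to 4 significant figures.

48790 arcseconds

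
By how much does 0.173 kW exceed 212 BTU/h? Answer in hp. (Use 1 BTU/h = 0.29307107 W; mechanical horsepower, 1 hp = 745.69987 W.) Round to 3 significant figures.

0.149 hp

0.173 kW = 0.231997 hp and 212 BTU/h = 0.0833191 hp.
0.231997 − 0.0833191 ≈ 0.149 hp.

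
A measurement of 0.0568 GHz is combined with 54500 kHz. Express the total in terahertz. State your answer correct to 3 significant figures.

0.000111 terahertz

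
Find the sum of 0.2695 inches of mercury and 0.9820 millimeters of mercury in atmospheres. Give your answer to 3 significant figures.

0.0103 atm

0.2695 inHg = 0.00900697 atm and 0.9820 mmHg = 0.00129211 atm.
0.00900697 + 0.00129211 ≈ 0.0103 atm.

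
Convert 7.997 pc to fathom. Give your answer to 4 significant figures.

1 parsec = 1.68727 × 10^16 fathom.
Thus 7.997 × 1.68727 × 10^16 ≈ 1.349 × 10^17 fathom.

1.349 × 10^17 fathoms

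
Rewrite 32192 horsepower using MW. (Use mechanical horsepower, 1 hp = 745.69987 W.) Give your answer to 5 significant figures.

1 hp = 0.000745700 megawatts.
Thus 32192 × 0.000745700 ≈ 24.006 MW.

24.006 MW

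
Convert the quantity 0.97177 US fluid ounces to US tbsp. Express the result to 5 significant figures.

1.9435 US tablespoons

1 US fluid ounce = 2.00000 US tbsp.
Then 0.97177 × 2.00000 ≈ 1.9435 US tbsp.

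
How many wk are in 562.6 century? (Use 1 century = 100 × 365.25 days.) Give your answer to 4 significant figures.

2.936 × 10^6 wk

1 century = 5217.86 weeks.
Then 562.6 × 5217.86 ≈ 2.936 × 10^6 wk.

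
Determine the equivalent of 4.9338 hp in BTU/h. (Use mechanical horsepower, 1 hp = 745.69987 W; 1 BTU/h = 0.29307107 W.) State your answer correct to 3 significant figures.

1 hp = 2544.43 BTU/h.
So 4.9338 × 2544.43 ≈ 12600 BTU/h.

12600 BTU/h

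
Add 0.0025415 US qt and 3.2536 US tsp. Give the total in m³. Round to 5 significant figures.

0.0025415 US qt = 2.40516e-6 m³ and 3.2536 US tsp = 1.60367e-5 m³.
2.40516e-6 + 1.60367e-5 ≈ 1.8442e-5 m³.

1.8442e-5 cubic meters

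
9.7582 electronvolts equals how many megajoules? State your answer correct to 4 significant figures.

1 electronvolt = 1.60218e-25 MJ.
Thus 9.7582 × 1.60218e-25 ≈ 1.563e-24 MJ.

1.563e-24 megajoules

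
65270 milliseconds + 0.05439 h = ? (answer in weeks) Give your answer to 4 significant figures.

65270 ms = 0.000107920 wk and 0.05439 h = 0.000323750 wk.
0.000107920 + 0.000323750 ≈ 0.0004317 wk.

0.0004317 wk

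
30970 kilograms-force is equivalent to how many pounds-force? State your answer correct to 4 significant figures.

68280 lbf

1 kgf = 2.20462 pounds-force.
30970 × 2.20462 ≈ 68280 lbf.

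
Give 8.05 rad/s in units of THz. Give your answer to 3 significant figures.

1.28e-12 THz

1 rad/s = 1.59155e-13 THz.
So 8.05 × 1.59155e-13 ≈ 1.28e-12 THz.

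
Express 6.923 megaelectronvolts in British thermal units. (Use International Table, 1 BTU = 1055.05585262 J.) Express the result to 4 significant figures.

1.051 × 10^-15 British thermal units

1 megaelectronvolt = 1.51857 × 10^-16 BTU.
Then 6.923 × 1.51857 × 10^-16 ≈ 1.051 × 10^-15 BTU.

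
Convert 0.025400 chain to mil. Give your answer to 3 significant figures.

1 chain = 792000 mils.
0.025400 × 792000 ≈ 20100 mil.

20100 mil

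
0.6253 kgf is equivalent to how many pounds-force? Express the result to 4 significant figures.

1.379 lbf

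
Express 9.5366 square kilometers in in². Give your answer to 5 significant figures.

1.4782 × 10^10 square inches

1 km² = 1.55000 × 10^9 in².
Then 9.5366 × 1.55000 × 10^9 ≈ 1.4782 × 10^10 in².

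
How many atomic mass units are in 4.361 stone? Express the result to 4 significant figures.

1.668 × 10^28 u

1 stone = 3.82424 × 10^27 u.
4.361 × 3.82424 × 10^27 ≈ 1.668 × 10^28 u.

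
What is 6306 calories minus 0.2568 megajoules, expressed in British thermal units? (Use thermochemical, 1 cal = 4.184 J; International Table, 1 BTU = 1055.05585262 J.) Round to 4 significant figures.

-218.4 British thermal units

6306 cal = 25.0075 BTU and 0.2568 MJ = 243.399 BTU.
25.0075 − 243.399 ≈ -218.4 BTU.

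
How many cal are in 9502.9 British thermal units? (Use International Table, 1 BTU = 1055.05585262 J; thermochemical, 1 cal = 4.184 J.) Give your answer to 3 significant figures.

2.40 × 10^6 cal

1 BTU = 252.164 calories.
9502.9 × 252.164 ≈ 2.40 × 10^6 cal.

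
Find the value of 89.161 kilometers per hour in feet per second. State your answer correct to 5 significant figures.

1 kilometer per hour = 0.911344 ft/s.
Then 89.161 × 0.911344 ≈ 81.256 ft/s.

81.256 feet per second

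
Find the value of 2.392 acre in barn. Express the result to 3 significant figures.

9.68 × 10^31 barns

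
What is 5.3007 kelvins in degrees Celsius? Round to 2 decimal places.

K = °C + 273.15.
Applying the formula gives -267.85 °C.

-267.85 °C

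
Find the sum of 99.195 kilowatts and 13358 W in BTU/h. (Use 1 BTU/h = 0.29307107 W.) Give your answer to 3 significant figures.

99.195 kW = 338467 BTU/h and 13358 W = 45579.4 BTU/h.
338467 + 45579.4 ≈ 384000 BTU/h.

384000 BTU/h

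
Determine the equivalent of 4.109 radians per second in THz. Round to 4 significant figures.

6.540e-13 THz

1 radian per second = 1.59155e-13 terahertz.
4.109 × 1.59155e-13 ≈ 6.540e-13 THz.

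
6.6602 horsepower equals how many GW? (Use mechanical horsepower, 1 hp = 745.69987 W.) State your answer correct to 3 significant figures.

1 horsepower = 7.45700e-7 gigawatts.
6.6602 × 7.45700e-7 ≈ 4.97e-6 GW.

4.97e-6 gigawatts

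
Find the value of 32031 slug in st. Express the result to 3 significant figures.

1 slug = 2.29815 st.
Then 32031 × 2.29815 ≈ 73600 st.

73600 stone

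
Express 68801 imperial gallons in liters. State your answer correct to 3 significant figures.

313000 liters

1 imperial gallon = 4.54609 liters.
Thus 68801 × 4.54609 ≈ 313000 L.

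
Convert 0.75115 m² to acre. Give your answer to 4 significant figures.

1 square meter = 0.000247105 acre.
0.75115 × 0.000247105 ≈ 0.0001856 acre.

0.0001856 acre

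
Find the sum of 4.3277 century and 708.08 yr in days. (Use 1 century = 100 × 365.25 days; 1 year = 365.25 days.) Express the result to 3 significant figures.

417000 d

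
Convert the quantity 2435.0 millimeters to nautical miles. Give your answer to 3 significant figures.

1 mm = 5.39957e-7 nautical miles.
Then 2435.0 × 5.39957e-7 ≈ 0.00131 nmi.

0.00131 nautical miles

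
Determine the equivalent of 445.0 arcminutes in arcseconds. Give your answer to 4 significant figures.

26700 arcseconds

1 arcmin = 60.0000 arcsec.
So 445.0 × 60.0000 ≈ 26700 arcsec.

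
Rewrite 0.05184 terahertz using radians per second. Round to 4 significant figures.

3.257e+11 rad/s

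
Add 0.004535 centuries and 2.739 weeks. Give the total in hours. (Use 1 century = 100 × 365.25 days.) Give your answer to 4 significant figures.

0.004535 century = 3975.38 h and 2.739 wk = 460.152 h.
3975.38 + 460.152 ≈ 4436 h.

4436 hours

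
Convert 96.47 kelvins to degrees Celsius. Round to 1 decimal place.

-176.7 degrees Celsius

K = °C + 273.15.
Applying the formula gives -176.7 °C.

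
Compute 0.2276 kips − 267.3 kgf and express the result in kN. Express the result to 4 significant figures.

-1.609 kN

0.2276 kip = 1.01242 kN and 267.3 kgf = 2.62132 kN.
1.01242 − 2.62132 ≈ -1.609 kN.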